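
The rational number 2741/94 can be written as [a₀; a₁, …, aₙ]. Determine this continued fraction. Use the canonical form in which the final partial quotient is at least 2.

Repeatedly divide and take the remainder:
2741 ÷ 94 → quotient 29, remainder 15
94 ÷ 15 → quotient 6, remainder 4
15 ÷ 4 → quotient 3, remainder 3
4 ÷ 3 → quotient 1, remainder 1
3 ÷ 1 → quotient 3, remainder 0

[29; 6, 3, 1, 3]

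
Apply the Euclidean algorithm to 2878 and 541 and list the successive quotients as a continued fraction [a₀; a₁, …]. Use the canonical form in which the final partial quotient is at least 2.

Repeatedly divide and take the remainder:
2878 = 5·541 + 173, so a_0 = 5
541 = 3·173 + 22, so a_1 = 3
173 = 7·22 + 19, so a_2 = 7
22 = 1·19 + 3, so a_3 = 1
19 = 6·3 + 1, so a_4 = 6
3 = 3·1 + 0, so a_5 = 3

[5; 3, 7, 1, 6, 3]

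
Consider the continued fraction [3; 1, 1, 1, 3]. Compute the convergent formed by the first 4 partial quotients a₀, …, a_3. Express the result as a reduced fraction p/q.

11/3

Start with 1.
1 + 1/(1/1) = 1 + 1/1 = 2/1
1 + 1/(2/1) = 1 + 1/2 = 3/2
3 + 1/(3/2) = 3 + 2/3 = 11/3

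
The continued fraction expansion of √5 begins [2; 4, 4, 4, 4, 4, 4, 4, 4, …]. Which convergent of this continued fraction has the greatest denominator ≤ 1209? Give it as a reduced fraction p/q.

682/305

List convergents until the denominator exceeds the bound:
a_0 = 2: 2/1  (≤ bound)
a_1 = 4: 9/4  (≤ bound)
a_2 = 4: 38/17  (≤ bound)
a_3 = 4: 161/72  (≤ bound)
a_4 = 4: 682/305  (≤ bound)
a_5 = 4: 2889/1292  (> 1209, stop)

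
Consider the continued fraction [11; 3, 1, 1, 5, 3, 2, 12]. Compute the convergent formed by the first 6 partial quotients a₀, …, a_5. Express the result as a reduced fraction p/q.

1399/124

a_0 = 11: 11/1
a_1 = 3: 34/3
a_2 = 1: 45/4
a_3 = 1: 79/7
a_4 = 5: 440/39
a_5 = 3: 1399/124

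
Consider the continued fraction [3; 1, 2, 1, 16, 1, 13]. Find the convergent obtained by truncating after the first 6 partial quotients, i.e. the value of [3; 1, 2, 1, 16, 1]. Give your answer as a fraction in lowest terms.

266/71

a_0 = 3: 3/1
a_1 = 1: 4/1
a_2 = 2: 11/3
a_3 = 1: 15/4
a_4 = 16: 251/67
a_5 = 1: 266/71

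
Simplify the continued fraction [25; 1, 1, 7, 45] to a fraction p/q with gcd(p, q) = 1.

17286/677

Work from the innermost term outward:
Start with 45.
7 + 1/(45/1) = 7 + 1/45 = 316/45
1 + 1/(316/45) = 1 + 45/316 = 361/316
1 + 1/(361/316) = 1 + 316/361 = 677/361
25 + 1/(677/361) = 25 + 361/677 = 17286/677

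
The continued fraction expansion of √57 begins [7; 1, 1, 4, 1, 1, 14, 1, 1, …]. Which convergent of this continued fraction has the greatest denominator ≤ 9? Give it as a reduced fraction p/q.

a_0 = 7: 7/1  (≤ bound)
a_1 = 1: 8/1  (≤ bound)
a_2 = 1: 15/2  (≤ bound)
a_3 = 4: 68/9  (≤ bound)
a_4 = 1: 83/11  (> 9, stop)

68/9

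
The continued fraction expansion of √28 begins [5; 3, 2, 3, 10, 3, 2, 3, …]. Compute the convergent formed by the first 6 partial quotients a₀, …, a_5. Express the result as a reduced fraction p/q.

4048/765

Start with 3.
10 + 1/(3/1) = 10 + 1/3 = 31/3
3 + 1/(31/3) = 3 + 3/31 = 96/31
2 + 1/(96/31) = 2 + 31/96 = 223/96
3 + 1/(223/96) = 3 + 96/223 = 765/223
5 + 1/(765/223) = 5 + 223/765 = 4048/765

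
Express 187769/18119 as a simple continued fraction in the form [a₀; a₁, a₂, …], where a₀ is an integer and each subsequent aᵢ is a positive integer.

Apply division with remainder until the remainder is 0:
⌊187769/18119⌋ = 10, remainder 6579
⌊18119/6579⌋ = 2, remainder 4961
⌊6579/4961⌋ = 1, remainder 1618
⌊4961/1618⌋ = 3, remainder 107
⌊1618/107⌋ = 15, remainder 13
⌊107/13⌋ = 8, remainder 3
⌊13/3⌋ = 4, remainder 1
⌊3/1⌋ = 3, remainder 0

[10; 2, 1, 3, 15, 8, 4, 3]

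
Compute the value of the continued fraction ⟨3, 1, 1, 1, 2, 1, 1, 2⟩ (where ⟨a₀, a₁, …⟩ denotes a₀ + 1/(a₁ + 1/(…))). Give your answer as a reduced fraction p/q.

Start with 2.
1 + 1/(2/1) = 1 + 1/2 = 3/2
1 + 1/(3/2) = 1 + 2/3 = 5/3
2 + 1/(5/3) = 2 + 3/5 = 13/5
1 + 1/(13/5) = 1 + 5/13 = 18/13
1 + 1/(18/13) = 1 + 13/18 = 31/18
1 + 1/(31/18) = 1 + 18/31 = 49/31
3 + 1/(49/31) = 3 + 31/49 = 178/49

178/49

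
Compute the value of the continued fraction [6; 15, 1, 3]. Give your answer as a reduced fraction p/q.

Use the convergent recurrence hₖ = aₖ·hₖ₋₁ + hₖ₋₂ (and likewise for the denominators kₖ):
a_0 = 6: 6/1
a_1 = 15: 91/15
a_2 = 1: 97/16
a_3 = 3: 382/63

382/63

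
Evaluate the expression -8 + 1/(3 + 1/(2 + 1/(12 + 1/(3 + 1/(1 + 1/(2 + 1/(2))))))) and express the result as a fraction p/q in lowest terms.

-17824/2311

Compute successive convergents:
a_0 = -8: -8/1
a_1 = 3: -23/3
a_2 = 2: -54/7
a_3 = 12: -671/87
a_4 = 3: -2067/268
a_5 = 1: -2738/355
a_6 = 2: -7543/978
a_7 = 2: -17824/2311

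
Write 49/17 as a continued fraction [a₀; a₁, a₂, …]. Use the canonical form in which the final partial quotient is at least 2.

Run the Euclidean algorithm, recording each quotient:
⌊49/17⌋ = 2, remainder 15
⌊17/15⌋ = 1, remainder 2
⌊15/2⌋ = 7, remainder 1
⌊2/1⌋ = 2, remainder 0

[2; 1, 7, 2]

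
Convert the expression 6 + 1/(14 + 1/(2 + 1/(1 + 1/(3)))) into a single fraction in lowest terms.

959/158

Start with 3.
1 + 1/(3/1) = 1 + 1/3 = 4/3
2 + 1/(4/3) = 2 + 3/4 = 11/4
14 + 1/(11/4) = 14 + 4/11 = 158/11
6 + 1/(158/11) = 6 + 11/158 = 959/158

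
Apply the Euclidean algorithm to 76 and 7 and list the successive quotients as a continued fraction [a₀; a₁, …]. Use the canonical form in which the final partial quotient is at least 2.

76 ÷ 7 → quotient 10, remainder 6
7 ÷ 6 → quotient 1, remainder 1
6 ÷ 1 → quotient 6, remainder 0

[10; 1, 6]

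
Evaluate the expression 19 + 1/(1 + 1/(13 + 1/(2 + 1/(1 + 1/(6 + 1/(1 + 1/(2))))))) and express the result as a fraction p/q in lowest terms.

a_0 = 19: 19/1
a_1 = 1: 20/1
a_2 = 13: 279/14
a_3 = 2: 578/29
a_4 = 1: 857/43
a_5 = 6: 5720/287
a_6 = 1: 6577/330
a_7 = 2: 18874/947

18874/947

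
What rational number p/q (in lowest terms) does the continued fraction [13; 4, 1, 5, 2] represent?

a_0 = 13: 13/1
a_1 = 4: 53/4
a_2 = 1: 66/5
a_3 = 5: 383/29
a_4 = 2: 832/63

832/63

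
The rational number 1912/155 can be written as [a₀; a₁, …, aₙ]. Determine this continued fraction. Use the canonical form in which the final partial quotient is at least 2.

Apply division with remainder until the remainder is 0:
1912 = 12·155 + 52, so a_0 = 12
155 = 2·52 + 51, so a_1 = 2
52 = 1·51 + 1, so a_2 = 1
51 = 51·1 + 0, so a_3 = 51

[12; 2, 1, 51]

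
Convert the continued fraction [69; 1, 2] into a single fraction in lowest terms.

Collapse the nested fraction from the inside out:
Start with 2.
1 + 1/(2/1) = 1 + 1/2 = 3/2
69 + 1/(3/2) = 69 + 2/3 = 209/3

209/3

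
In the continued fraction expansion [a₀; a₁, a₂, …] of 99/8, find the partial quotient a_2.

Run the Euclidean algorithm, recording each quotient:
99 = 12·8 + 3, so a_0 = 12
8 = 2·3 + 2, so a_1 = 2
3 = 1·2 + 1, so a_2 = 1

1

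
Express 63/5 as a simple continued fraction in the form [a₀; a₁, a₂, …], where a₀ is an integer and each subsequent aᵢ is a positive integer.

[12; 1, 1, 2]

63 ÷ 5 → quotient 12, remainder 3
5 ÷ 3 → quotient 1, remainder 2
3 ÷ 2 → quotient 1, remainder 1
2 ÷ 1 → quotient 2, remainder 0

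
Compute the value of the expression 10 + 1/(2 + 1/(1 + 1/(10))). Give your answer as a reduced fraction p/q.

Start with 10.
1 + 1/(10/1) = 1 + 1/10 = 11/10
2 + 1/(11/10) = 2 + 10/11 = 32/11
10 + 1/(32/11) = 10 + 11/32 = 331/32

331/32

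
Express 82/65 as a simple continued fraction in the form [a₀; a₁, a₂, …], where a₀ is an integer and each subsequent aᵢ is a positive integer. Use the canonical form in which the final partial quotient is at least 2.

Run the Euclidean algorithm, recording each quotient:
⌊82/65⌋ = 1, remainder 17
⌊65/17⌋ = 3, remainder 14
⌊17/14⌋ = 1, remainder 3
⌊14/3⌋ = 4, remainder 2
⌊3/2⌋ = 1, remainder 1
⌊2/1⌋ = 2, remainder 0

[1; 3, 1, 4, 1, 2]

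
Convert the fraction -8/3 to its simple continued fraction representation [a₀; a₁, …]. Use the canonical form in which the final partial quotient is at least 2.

[-3; 3]

-8 ÷ 3 → quotient -3, remainder 1
3 ÷ 1 → quotient 3, remainder 0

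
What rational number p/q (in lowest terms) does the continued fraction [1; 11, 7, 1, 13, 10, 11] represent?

150473/138064

a_0 = 1: 1/1
a_1 = 11: 12/11
a_2 = 7: 85/78
a_3 = 1: 97/89
a_4 = 13: 1346/1235
a_5 = 10: 13557/12439
a_6 = 11: 150473/138064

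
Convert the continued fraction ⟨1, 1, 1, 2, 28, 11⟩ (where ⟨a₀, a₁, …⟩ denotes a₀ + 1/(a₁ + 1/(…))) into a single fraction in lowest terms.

2505/1567

Start with 11.
28 + 1/(11/1) = 28 + 1/11 = 309/11
2 + 1/(309/11) = 2 + 11/309 = 629/309
1 + 1/(629/309) = 1 + 309/629 = 938/629
1 + 1/(938/629) = 1 + 629/938 = 1567/938
1 + 1/(1567/938) = 1 + 938/1567 = 2505/1567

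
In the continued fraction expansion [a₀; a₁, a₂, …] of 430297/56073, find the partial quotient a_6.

430297 ÷ 56073 → quotient 7, remainder 37786
56073 ÷ 37786 → quotient 1, remainder 18287
37786 ÷ 18287 → quotient 2, remainder 1212
18287 ÷ 1212 → quotient 15, remainder 107
1212 ÷ 107 → quotient 11, remainder 35
107 ÷ 35 → quotient 3, remainder 2
35 ÷ 2 → quotient 17, remainder 1

17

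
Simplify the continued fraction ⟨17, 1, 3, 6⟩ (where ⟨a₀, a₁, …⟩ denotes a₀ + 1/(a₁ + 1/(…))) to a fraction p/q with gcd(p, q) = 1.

a_0 = 17: 17/1
a_1 = 1: 18/1
a_2 = 3: 71/4
a_3 = 6: 444/25

444/25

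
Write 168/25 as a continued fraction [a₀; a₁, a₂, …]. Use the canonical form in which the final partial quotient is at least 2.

168 = 6·25 + 18, so a_0 = 6
25 = 1·18 + 7, so a_1 = 1
18 = 2·7 + 4, so a_2 = 2
7 = 1·4 + 3, so a_3 = 1
4 = 1·3 + 1, so a_4 = 1
3 = 3·1 + 0, so a_5 = 3

[6; 1, 2, 1, 1, 3]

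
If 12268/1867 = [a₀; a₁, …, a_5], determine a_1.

Repeatedly divide and take the remainder:
12268 = 6·1867 + 1066, so a_0 = 6
1867 = 1·1066 + 801, so a_1 = 1

1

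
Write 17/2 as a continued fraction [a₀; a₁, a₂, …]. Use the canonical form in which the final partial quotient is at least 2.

[8; 2]

17 ÷ 2 → quotient 8, remainder 1
2 ÷ 1 → quotient 2, remainder 0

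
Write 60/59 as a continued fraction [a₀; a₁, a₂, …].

60 ÷ 59 → quotient 1, remainder 1
59 ÷ 1 → quotient 59, remainder 0

[1; 59]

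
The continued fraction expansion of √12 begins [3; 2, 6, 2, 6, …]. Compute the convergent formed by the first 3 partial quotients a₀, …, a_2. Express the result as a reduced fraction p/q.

Collapse the nested fraction from the inside out:
Start with 6.
2 + 1/(6/1) = 2 + 1/6 = 13/6
3 + 1/(13/6) = 3 + 6/13 = 45/13

45/13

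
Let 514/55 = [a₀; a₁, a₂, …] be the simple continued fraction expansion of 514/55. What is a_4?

514 ÷ 55 → quotient 9, remainder 19
55 ÷ 19 → quotient 2, remainder 17
19 ÷ 17 → quotient 1, remainder 2
17 ÷ 2 → quotient 8, remainder 1
2 ÷ 1 → quotient 2, remainder 0

2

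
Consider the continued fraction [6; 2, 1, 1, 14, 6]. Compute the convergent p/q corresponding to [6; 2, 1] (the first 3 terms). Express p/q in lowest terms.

Start with 1.
2 + 1/(1/1) = 2 + 1/1 = 3/1
6 + 1/(3/1) = 6 + 1/3 = 19/3

19/3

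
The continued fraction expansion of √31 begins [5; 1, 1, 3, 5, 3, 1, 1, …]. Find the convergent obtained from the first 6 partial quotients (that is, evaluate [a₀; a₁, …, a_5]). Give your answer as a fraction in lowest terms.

a_0 = 5: 5/1
a_1 = 1: 6/1
a_2 = 1: 11/2
a_3 = 3: 39/7
a_4 = 5: 206/37
a_5 = 3: 657/118

657/118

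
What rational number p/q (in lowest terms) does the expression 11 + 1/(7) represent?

Build up convergents one term at a time:
a_0 = 11: 11/1
a_1 = 7: 78/7

78/7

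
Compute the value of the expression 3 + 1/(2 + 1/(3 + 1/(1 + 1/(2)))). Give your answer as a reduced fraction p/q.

86/25

Work from the innermost term outward:
Start with 2.
1 + 1/(2/1) = 1 + 1/2 = 3/2
3 + 1/(3/2) = 3 + 2/3 = 11/3
2 + 1/(11/3) = 2 + 3/11 = 25/11
3 + 1/(25/11) = 3 + 11/25 = 86/25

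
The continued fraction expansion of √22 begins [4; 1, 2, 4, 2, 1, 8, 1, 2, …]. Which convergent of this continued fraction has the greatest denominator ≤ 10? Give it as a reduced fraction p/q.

a_0 = 4: 4/1  (≤ bound)
a_1 = 1: 5/1  (≤ bound)
a_2 = 2: 14/3  (≤ bound)
a_3 = 4: 61/13  (> 10, stop)

14/3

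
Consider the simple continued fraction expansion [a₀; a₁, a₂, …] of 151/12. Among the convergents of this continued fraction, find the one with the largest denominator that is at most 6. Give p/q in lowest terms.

a_0 = 12: 12/1  (≤ bound)
a_1 = 1: 13/1  (≤ bound)
a_2 = 1: 25/2  (≤ bound)
a_3 = 2: 63/5  (≤ bound)
a_4 = 2: 151/12  (> 6, stop)

63/5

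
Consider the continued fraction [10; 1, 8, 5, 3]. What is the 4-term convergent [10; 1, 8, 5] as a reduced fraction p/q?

501/46

a_0 = 10: 10/1
a_1 = 1: 11/1
a_2 = 8: 98/9
a_3 = 5: 501/46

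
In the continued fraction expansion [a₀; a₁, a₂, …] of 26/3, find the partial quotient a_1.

26 ÷ 3 → quotient 8, remainder 2
3 ÷ 2 → quotient 1, remainder 1

1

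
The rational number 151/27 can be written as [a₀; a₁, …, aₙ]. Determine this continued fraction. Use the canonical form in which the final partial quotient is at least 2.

[5; 1, 1, 2, 5]

⌊151/27⌋ = 5, remainder 16
⌊27/16⌋ = 1, remainder 11
⌊16/11⌋ = 1, remainder 5
⌊11/5⌋ = 2, remainder 1
⌊5/1⌋ = 5, remainder 0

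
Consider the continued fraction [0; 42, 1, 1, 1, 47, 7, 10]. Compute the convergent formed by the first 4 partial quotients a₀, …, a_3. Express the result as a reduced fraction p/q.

Compute successive convergents:
a_0 = 0: 0/1
a_1 = 42: 1/42
a_2 = 1: 1/43
a_3 = 1: 2/85

2/85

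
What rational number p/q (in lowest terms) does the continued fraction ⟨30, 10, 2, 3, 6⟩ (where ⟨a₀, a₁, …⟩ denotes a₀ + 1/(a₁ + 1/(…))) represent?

Work from the innermost term outward:
Start with 6.
3 + 1/(6/1) = 3 + 1/6 = 19/6
2 + 1/(19/6) = 2 + 6/19 = 44/19
10 + 1/(44/19) = 10 + 19/44 = 459/44
30 + 1/(459/44) = 30 + 44/459 = 13814/459

13814/459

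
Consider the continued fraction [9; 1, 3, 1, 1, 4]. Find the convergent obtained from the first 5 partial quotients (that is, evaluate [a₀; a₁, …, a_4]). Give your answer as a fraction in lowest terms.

88/9

Start with 1.
1 + 1/(1/1) = 1 + 1/1 = 2/1
3 + 1/(2/1) = 3 + 1/2 = 7/2
1 + 1/(7/2) = 1 + 2/7 = 9/7
9 + 1/(9/7) = 9 + 7/9 = 88/9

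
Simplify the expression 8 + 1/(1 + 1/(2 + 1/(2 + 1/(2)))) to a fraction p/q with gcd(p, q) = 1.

Start with 2.
2 + 1/(2/1) = 2 + 1/2 = 5/2
2 + 1/(5/2) = 2 + 2/5 = 12/5
1 + 1/(12/5) = 1 + 5/12 = 17/12
8 + 1/(17/12) = 8 + 12/17 = 148/17

148/17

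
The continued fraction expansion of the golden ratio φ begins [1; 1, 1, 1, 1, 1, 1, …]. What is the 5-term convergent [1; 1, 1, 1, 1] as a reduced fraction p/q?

8/5

Start with 1.
1 + 1/(1/1) = 1 + 1/1 = 2/1
1 + 1/(2/1) = 1 + 1/2 = 3/2
1 + 1/(3/2) = 1 + 2/3 = 5/3
1 + 1/(5/3) = 1 + 3/5 = 8/5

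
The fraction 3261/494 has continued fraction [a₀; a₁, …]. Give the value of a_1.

1

Repeatedly divide and take the remainder:
⌊3261/494⌋ = 6, remainder 297
⌊494/297⌋ = 1, remainder 197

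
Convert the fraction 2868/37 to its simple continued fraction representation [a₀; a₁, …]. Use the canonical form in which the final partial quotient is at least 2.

[77; 1, 1, 18]

Apply division with remainder until the remainder is 0:
⌊2868/37⌋ = 77, remainder 19
⌊37/19⌋ = 1, remainder 18
⌊19/18⌋ = 1, remainder 1
⌊18/1⌋ = 18, remainder 0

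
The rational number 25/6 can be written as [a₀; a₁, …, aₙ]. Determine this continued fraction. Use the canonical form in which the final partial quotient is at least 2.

Run the Euclidean algorithm, recording each quotient:
⌊25/6⌋ = 4, remainder 1
⌊6/1⌋ = 6, remainder 0

[4; 6]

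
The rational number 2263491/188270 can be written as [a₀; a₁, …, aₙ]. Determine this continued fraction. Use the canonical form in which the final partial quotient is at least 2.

[12; 44, 3, 2, 7, 6, 6, 2]

2263491 = 12·188270 + 4251, so a_0 = 12
188270 = 44·4251 + 1226, so a_1 = 44
4251 = 3·1226 + 573, so a_2 = 3
1226 = 2·573 + 80, so a_3 = 2
573 = 7·80 + 13, so a_4 = 7
80 = 6·13 + 2, so a_5 = 6
13 = 6·2 + 1, so a_6 = 6
2 = 2·1 + 0, so a_7 = 2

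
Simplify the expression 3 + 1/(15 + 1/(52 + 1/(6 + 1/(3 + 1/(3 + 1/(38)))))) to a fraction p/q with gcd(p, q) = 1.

Start with 38.
3 + 1/(38/1) = 3 + 1/38 = 115/38
3 + 1/(115/38) = 3 + 38/115 = 383/115
6 + 1/(383/115) = 6 + 115/383 = 2413/383
52 + 1/(2413/383) = 52 + 383/2413 = 125859/2413
15 + 1/(125859/2413) = 15 + 2413/125859 = 1890298/125859
3 + 1/(1890298/125859) = 3 + 125859/1890298 = 5796753/1890298

5796753/1890298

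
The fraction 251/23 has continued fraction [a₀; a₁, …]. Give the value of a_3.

2

Apply division with remainder until the remainder is 0:
251 = 10·23 + 21, so a_0 = 10
23 = 1·21 + 2, so a_1 = 1
21 = 10·2 + 1, so a_2 = 10
2 = 2·1 + 0, so a_3 = 2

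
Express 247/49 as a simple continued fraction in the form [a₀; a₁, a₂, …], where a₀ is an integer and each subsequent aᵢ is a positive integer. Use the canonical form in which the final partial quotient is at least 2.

Repeatedly divide and take the remainder:
247 = 5·49 + 2, so a_0 = 5
49 = 24·2 + 1, so a_1 = 24
2 = 2·1 + 0, so a_2 = 2

[5; 24, 2]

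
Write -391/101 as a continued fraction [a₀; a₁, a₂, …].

[-4; 7, 1, 3, 3]

Apply division with remainder until the remainder is 0:
-391 = -4·101 + 13, so a_0 = -4
101 = 7·13 + 10, so a_1 = 7
13 = 1·10 + 3, so a_2 = 1
10 = 3·3 + 1, so a_3 = 3
3 = 3·1 + 0, so a_4 = 3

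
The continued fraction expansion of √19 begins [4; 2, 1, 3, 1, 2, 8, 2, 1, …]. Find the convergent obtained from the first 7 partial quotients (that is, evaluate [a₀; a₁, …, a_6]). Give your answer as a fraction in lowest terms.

1421/326

Work from the innermost term outward:
Start with 8.
2 + 1/(8/1) = 2 + 1/8 = 17/8
1 + 1/(17/8) = 1 + 8/17 = 25/17
3 + 1/(25/17) = 3 + 17/25 = 92/25
1 + 1/(92/25) = 1 + 25/92 = 117/92
2 + 1/(117/92) = 2 + 92/117 = 326/117
4 + 1/(326/117) = 4 + 117/326 = 1421/326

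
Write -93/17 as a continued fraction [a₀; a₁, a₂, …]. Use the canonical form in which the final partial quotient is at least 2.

-93 ÷ 17 → quotient -6, remainder 9
17 ÷ 9 → quotient 1, remainder 8
9 ÷ 8 → quotient 1, remainder 1
8 ÷ 1 → quotient 8, remainder 0

[-6; 1, 1, 8]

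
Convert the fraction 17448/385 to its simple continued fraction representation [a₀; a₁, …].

Repeatedly divide and take the remainder:
⌊17448/385⌋ = 45, remainder 123
⌊385/123⌋ = 3, remainder 16
⌊123/16⌋ = 7, remainder 11
⌊16/11⌋ = 1, remainder 5
⌊11/5⌋ = 2, remainder 1
⌊5/1⌋ = 5, remainder 0

[45; 3, 7, 1, 2, 5]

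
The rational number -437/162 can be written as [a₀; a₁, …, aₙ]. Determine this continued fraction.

Apply division with remainder until the remainder is 0:
⌊-437/162⌋ = -3, remainder 49
⌊162/49⌋ = 3, remainder 15
⌊49/15⌋ = 3, remainder 4
⌊15/4⌋ = 3, remainder 3
⌊4/3⌋ = 1, remainder 1
⌊3/1⌋ = 3, remainder 0

[-3; 3, 3, 3, 1, 3]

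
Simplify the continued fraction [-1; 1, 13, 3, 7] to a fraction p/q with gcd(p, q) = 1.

a_0 = -1: -1/1
a_1 = 1: 0/1
a_2 = 13: -1/14
a_3 = 3: -3/43
a_4 = 7: -22/315

-22/315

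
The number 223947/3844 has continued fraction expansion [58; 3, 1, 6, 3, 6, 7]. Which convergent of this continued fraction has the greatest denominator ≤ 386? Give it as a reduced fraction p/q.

a_0 = 58: 58/1  (≤ bound)
a_1 = 3: 175/3  (≤ bound)
a_2 = 1: 233/4  (≤ bound)
a_3 = 6: 1573/27  (≤ bound)
a_4 = 3: 4952/85  (≤ bound)
a_5 = 6: 31285/537  (> 386, stop)

4952/85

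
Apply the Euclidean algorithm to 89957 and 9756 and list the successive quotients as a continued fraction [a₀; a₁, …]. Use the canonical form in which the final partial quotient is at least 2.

[9; 4, 1, 1, 7, 2, 9, 7]

⌊89957/9756⌋ = 9, remainder 2153
⌊9756/2153⌋ = 4, remainder 1144
⌊2153/1144⌋ = 1, remainder 1009
⌊1144/1009⌋ = 1, remainder 135
⌊1009/135⌋ = 7, remainder 64
⌊135/64⌋ = 2, remainder 7
⌊64/7⌋ = 9, remainder 1
⌊7/1⌋ = 7, remainder 0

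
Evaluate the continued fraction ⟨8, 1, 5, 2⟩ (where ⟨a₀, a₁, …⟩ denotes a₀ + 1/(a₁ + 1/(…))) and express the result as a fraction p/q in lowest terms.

115/13

Start with 2.
5 + 1/(2/1) = 5 + 1/2 = 11/2
1 + 1/(11/2) = 1 + 2/11 = 13/11
8 + 1/(13/11) = 8 + 11/13 = 115/13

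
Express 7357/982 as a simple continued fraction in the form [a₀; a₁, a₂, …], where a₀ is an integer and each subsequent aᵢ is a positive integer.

[7; 2, 30, 5, 3]

Run the Euclidean algorithm, recording each quotient:
7357 = 7·982 + 483, so a_0 = 7
982 = 2·483 + 16, so a_1 = 2
483 = 30·16 + 3, so a_2 = 30
16 = 5·3 + 1, so a_3 = 5
3 = 3·1 + 0, so a_4 = 3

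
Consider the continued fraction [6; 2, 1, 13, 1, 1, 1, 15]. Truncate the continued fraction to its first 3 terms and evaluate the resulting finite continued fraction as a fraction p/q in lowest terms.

Build up convergents one term at a time:
a_0 = 6: 6/1
a_1 = 2: 13/2
a_2 = 1: 19/3

19/3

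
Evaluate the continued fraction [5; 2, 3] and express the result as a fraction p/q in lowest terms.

Build up convergents one term at a time:
a_0 = 5: 5/1
a_1 = 2: 11/2
a_2 = 3: 38/7

38/7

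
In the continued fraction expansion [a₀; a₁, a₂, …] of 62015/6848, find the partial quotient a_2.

Repeatedly divide and take the remainder:
62015 ÷ 6848 → quotient 9, remainder 383
6848 ÷ 383 → quotient 17, remainder 337
383 ÷ 337 → quotient 1, remainder 46

1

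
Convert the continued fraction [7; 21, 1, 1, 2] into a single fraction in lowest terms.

Starting at the tail and folding back:
Start with 2.
1 + 1/(2/1) = 1 + 1/2 = 3/2
1 + 1/(3/2) = 1 + 2/3 = 5/3
21 + 1/(5/3) = 21 + 3/5 = 108/5
7 + 1/(108/5) = 7 + 5/108 = 761/108

761/108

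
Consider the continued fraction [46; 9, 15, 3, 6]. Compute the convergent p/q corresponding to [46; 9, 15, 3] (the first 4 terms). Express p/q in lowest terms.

a_0 = 46: 46/1
a_1 = 9: 415/9
a_2 = 15: 6271/136
a_3 = 3: 19228/417

19228/417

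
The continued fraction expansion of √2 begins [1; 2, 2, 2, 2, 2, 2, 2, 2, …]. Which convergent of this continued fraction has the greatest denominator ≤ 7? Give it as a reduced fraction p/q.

7/5

List convergents until the denominator exceeds the bound:
a_0 = 1: 1/1  (≤ bound)
a_1 = 2: 3/2  (≤ bound)
a_2 = 2: 7/5  (≤ bound)
a_3 = 2: 17/12  (> 7, stop)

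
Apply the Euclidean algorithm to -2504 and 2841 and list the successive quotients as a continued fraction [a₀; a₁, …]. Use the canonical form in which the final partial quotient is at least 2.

⌊-2504/2841⌋ = -1, remainder 337
⌊2841/337⌋ = 8, remainder 145
⌊337/145⌋ = 2, remainder 47
⌊145/47⌋ = 3, remainder 4
⌊47/4⌋ = 11, remainder 3
⌊4/3⌋ = 1, remainder 1
⌊3/1⌋ = 3, remainder 0

[-1; 8, 2, 3, 11, 1, 3]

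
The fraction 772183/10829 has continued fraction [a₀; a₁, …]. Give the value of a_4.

Run the Euclidean algorithm, recording each quotient:
⌊772183/10829⌋ = 71, remainder 3324
⌊10829/3324⌋ = 3, remainder 857
⌊3324/857⌋ = 3, remainder 753
⌊857/753⌋ = 1, remainder 104
⌊753/104⌋ = 7, remainder 25

7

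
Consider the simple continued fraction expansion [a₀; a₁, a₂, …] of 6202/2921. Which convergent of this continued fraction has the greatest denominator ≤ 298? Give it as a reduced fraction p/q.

603/284

a_0 = 2: 2/1  (≤ bound)
a_1 = 8: 17/8  (≤ bound)
a_2 = 8: 138/65  (≤ bound)
a_3 = 1: 155/73  (≤ bound)
a_4 = 3: 603/284  (≤ bound)
a_5 = 1: 758/357  (> 298, stop)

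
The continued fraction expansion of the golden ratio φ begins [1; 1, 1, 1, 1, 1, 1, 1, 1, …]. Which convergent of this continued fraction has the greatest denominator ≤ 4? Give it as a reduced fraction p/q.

a_0 = 1: 1/1  (≤ bound)
a_1 = 1: 2/1  (≤ bound)
a_2 = 1: 3/2  (≤ bound)
a_3 = 1: 5/3  (≤ bound)
a_4 = 1: 8/5  (> 4, stop)

5/3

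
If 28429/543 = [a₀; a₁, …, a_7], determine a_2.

1

⌊28429/543⌋ = 52, remainder 193
⌊543/193⌋ = 2, remainder 157
⌊193/157⌋ = 1, remainder 36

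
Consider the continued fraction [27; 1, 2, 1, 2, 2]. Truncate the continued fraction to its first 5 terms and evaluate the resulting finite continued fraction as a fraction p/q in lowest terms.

Work from the innermost term outward:
Start with 2.
1 + 1/(2/1) = 1 + 1/2 = 3/2
2 + 1/(3/2) = 2 + 2/3 = 8/3
1 + 1/(8/3) = 1 + 3/8 = 11/8
27 + 1/(11/8) = 27 + 8/11 = 305/11

305/11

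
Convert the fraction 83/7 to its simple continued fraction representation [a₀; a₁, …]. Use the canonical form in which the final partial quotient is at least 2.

[11; 1, 6]

Repeatedly divide and take the remainder:
⌊83/7⌋ = 11, remainder 6
⌊7/6⌋ = 1, remainder 1
⌊6/1⌋ = 6, remainder 0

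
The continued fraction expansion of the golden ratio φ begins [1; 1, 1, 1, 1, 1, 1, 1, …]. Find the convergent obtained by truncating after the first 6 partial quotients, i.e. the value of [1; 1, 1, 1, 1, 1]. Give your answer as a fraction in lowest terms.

13/8

Start with 1.
1 + 1/(1/1) = 1 + 1/1 = 2/1
1 + 1/(2/1) = 1 + 1/2 = 3/2
1 + 1/(3/2) = 1 + 2/3 = 5/3
1 + 1/(5/3) = 1 + 3/5 = 8/5
1 + 1/(8/5) = 1 + 5/8 = 13/8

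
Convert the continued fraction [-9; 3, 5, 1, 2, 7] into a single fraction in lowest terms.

-3448/397

Collapse the nested fraction from the inside out:
Start with 7.
2 + 1/(7/1) = 2 + 1/7 = 15/7
1 + 1/(15/7) = 1 + 7/15 = 22/15
5 + 1/(22/15) = 5 + 15/22 = 125/22
3 + 1/(125/22) = 3 + 22/125 = 397/125
-9 + 1/(397/125) = -9 + 125/397 = -3448/397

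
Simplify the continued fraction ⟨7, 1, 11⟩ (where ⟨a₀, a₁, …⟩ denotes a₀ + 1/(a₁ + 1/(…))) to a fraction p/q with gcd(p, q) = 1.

Build up convergents one term at a time:
a_0 = 7: 7/1
a_1 = 1: 8/1
a_2 = 11: 95/12

95/12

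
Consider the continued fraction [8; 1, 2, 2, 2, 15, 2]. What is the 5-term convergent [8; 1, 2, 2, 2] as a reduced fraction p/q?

Use the convergent recurrence hₖ = aₖ·hₖ₋₁ + hₖ₋₂ (and likewise for the denominators kₖ):
a_0 = 8: 8/1
a_1 = 1: 9/1
a_2 = 2: 26/3
a_3 = 2: 61/7
a_4 = 2: 148/17

148/17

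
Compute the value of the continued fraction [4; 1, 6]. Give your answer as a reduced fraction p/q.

Use the convergent recurrence hₖ = aₖ·hₖ₋₁ + hₖ₋₂ (and likewise for the denominators kₖ):
a_0 = 4: 4/1
a_1 = 1: 5/1
a_2 = 6: 34/7

34/7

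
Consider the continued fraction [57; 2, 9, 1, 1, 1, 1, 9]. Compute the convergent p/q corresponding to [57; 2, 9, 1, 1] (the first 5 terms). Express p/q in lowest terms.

a_0 = 57: 57/1
a_1 = 2: 115/2
a_2 = 9: 1092/19
a_3 = 1: 1207/21
a_4 = 1: 2299/40

2299/40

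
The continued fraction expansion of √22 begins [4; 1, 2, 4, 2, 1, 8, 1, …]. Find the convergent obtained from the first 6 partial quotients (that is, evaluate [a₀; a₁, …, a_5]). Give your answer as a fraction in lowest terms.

Start with 1.
2 + 1/(1/1) = 2 + 1/1 = 3/1
4 + 1/(3/1) = 4 + 1/3 = 13/3
2 + 1/(13/3) = 2 + 3/13 = 29/13
1 + 1/(29/13) = 1 + 13/29 = 42/29
4 + 1/(42/29) = 4 + 29/42 = 197/42

197/42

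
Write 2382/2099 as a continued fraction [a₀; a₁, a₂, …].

[1; 7, 2, 2, 1, 1, 23]

Run the Euclidean algorithm, recording each quotient:
⌊2382/2099⌋ = 1, remainder 283
⌊2099/283⌋ = 7, remainder 118
⌊283/118⌋ = 2, remainder 47
⌊118/47⌋ = 2, remainder 24
⌊47/24⌋ = 1, remainder 23
⌊24/23⌋ = 1, remainder 1
⌊23/1⌋ = 23, remainder 0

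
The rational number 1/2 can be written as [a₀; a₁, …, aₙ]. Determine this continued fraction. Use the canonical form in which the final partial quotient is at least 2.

1 = 0·2 + 1, so a_0 = 0
2 = 2·1 + 0, so a_1 = 2

[0; 2]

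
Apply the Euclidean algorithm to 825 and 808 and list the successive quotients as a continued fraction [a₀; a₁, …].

Apply division with remainder until the remainder is 0:
825 ÷ 808 → quotient 1, remainder 17
808 ÷ 17 → quotient 47, remainder 9
17 ÷ 9 → quotient 1, remainder 8
9 ÷ 8 → quotient 1, remainder 1
8 ÷ 1 → quotient 8, remainder 0

[1; 47, 1, 1, 8]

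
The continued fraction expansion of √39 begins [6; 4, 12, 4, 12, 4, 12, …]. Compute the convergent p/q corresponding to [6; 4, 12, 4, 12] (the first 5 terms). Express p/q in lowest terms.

Use the convergent recurrence hₖ = aₖ·hₖ₋₁ + hₖ₋₂ (and likewise for the denominators kₖ):
a_0 = 6: 6/1
a_1 = 4: 25/4
a_2 = 12: 306/49
a_3 = 4: 1249/200
a_4 = 12: 15294/2449

15294/2449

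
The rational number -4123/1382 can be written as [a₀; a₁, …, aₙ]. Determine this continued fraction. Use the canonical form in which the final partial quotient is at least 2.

Repeatedly divide and take the remainder:
⌊-4123/1382⌋ = -3, remainder 23
⌊1382/23⌋ = 60, remainder 2
⌊23/2⌋ = 11, remainder 1
⌊2/1⌋ = 2, remainder 0

[-3; 60, 11, 2]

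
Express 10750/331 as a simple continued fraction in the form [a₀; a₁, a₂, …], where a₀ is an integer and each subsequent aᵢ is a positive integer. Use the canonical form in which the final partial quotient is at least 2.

Repeatedly divide and take the remainder:
10750 = 32·331 + 158, so a_0 = 32
331 = 2·158 + 15, so a_1 = 2
158 = 10·15 + 8, so a_2 = 10
15 = 1·8 + 7, so a_3 = 1
8 = 1·7 + 1, so a_4 = 1
7 = 7·1 + 0, so a_5 = 7

[32; 2, 10, 1, 1, 7]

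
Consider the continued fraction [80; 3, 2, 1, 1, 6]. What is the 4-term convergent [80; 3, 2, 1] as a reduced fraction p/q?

803/10

Use the convergent recurrence hₖ = aₖ·hₖ₋₁ + hₖ₋₂ (and likewise for the denominators kₖ):
a_0 = 80: 80/1
a_1 = 3: 241/3
a_2 = 2: 562/7
a_3 = 1: 803/10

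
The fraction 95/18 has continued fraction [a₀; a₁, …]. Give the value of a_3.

1

Apply division with remainder until the remainder is 0:
95 = 5·18 + 5, so a_0 = 5
18 = 3·5 + 3, so a_1 = 3
5 = 1·3 + 2, so a_2 = 1
3 = 1·2 + 1, so a_3 = 1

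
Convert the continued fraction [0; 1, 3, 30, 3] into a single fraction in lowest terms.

Use the convergent recurrence hₖ = aₖ·hₖ₋₁ + hₖ₋₂ (and likewise for the denominators kₖ):
a_0 = 0: 0/1
a_1 = 1: 1/1
a_2 = 3: 3/4
a_3 = 30: 91/121
a_4 = 3: 276/367

276/367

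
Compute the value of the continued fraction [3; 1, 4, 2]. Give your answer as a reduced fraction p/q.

42/11

Compute successive convergents:
a_0 = 3: 3/1
a_1 = 1: 4/1
a_2 = 4: 19/5
a_3 = 2: 42/11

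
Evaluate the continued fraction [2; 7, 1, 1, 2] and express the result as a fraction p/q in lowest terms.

a_0 = 2: 2/1
a_1 = 7: 15/7
a_2 = 1: 17/8
a_3 = 1: 32/15
a_4 = 2: 81/38

81/38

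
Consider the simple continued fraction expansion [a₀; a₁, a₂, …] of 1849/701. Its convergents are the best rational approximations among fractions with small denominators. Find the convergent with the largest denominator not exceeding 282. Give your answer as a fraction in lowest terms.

a_0 = 2: 2/1  (≤ bound)
a_1 = 1: 3/1  (≤ bound)
a_2 = 1: 5/2  (≤ bound)
a_3 = 1: 8/3  (≤ bound)
a_4 = 3: 29/11  (≤ bound)
a_5 = 6: 182/69  (≤ bound)
a_6 = 10: 1849/701  (> 282, stop)

182/69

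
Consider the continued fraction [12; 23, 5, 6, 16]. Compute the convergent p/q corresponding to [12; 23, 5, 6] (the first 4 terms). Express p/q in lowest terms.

8659/719

Collapse the nested fraction from the inside out:
Start with 6.
5 + 1/(6/1) = 5 + 1/6 = 31/6
23 + 1/(31/6) = 23 + 6/31 = 719/31
12 + 1/(719/31) = 12 + 31/719 = 8659/719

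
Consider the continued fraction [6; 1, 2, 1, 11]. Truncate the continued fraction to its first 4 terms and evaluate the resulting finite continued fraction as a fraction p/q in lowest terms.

27/4

Start with 1.
2 + 1/(1/1) = 2 + 1/1 = 3/1
1 + 1/(3/1) = 1 + 1/3 = 4/3
6 + 1/(4/3) = 6 + 3/4 = 27/4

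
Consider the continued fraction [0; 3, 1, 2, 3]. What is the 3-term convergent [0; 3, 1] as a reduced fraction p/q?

1/4

Start with 1.
3 + 1/(1/1) = 3 + 1/1 = 4/1
0 + 1/(4/1) = 0 + 1/4 = 1/4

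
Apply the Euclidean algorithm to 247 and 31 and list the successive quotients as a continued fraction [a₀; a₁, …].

⌊247/31⌋ = 7, remainder 30
⌊31/30⌋ = 1, remainder 1
⌊30/1⌋ = 30, remainder 0

[7; 1, 30]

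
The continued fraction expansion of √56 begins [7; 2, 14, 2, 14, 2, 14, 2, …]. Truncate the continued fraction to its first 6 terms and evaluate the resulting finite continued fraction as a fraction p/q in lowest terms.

13455/1798

Start with 2.
14 + 1/(2/1) = 14 + 1/2 = 29/2
2 + 1/(29/2) = 2 + 2/29 = 60/29
14 + 1/(60/29) = 14 + 29/60 = 869/60
2 + 1/(869/60) = 2 + 60/869 = 1798/869
7 + 1/(1798/869) = 7 + 869/1798 = 13455/1798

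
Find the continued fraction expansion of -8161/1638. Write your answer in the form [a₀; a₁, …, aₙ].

[-5; 56, 2, 14]

Run the Euclidean algorithm, recording each quotient:
⌊-8161/1638⌋ = -5, remainder 29
⌊1638/29⌋ = 56, remainder 14
⌊29/14⌋ = 2, remainder 1
⌊14/1⌋ = 14, remainder 0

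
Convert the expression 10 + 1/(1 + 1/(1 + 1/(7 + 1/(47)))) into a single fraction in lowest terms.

a_0 = 10: 10/1
a_1 = 1: 11/1
a_2 = 1: 21/2
a_3 = 7: 158/15
a_4 = 47: 7447/707

7447/707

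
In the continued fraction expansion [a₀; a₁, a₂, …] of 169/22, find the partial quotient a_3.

169 = 7·22 + 15, so a_0 = 7
22 = 1·15 + 7, so a_1 = 1
15 = 2·7 + 1, so a_2 = 2
7 = 7·1 + 0, so a_3 = 7

7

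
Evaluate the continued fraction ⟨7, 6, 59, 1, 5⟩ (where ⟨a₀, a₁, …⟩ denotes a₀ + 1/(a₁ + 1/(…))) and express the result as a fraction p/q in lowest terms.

15479/2160

Work from the innermost term outward:
Start with 5.
1 + 1/(5/1) = 1 + 1/5 = 6/5
59 + 1/(6/5) = 59 + 5/6 = 359/6
6 + 1/(359/6) = 6 + 6/359 = 2160/359
7 + 1/(2160/359) = 7 + 359/2160 = 15479/2160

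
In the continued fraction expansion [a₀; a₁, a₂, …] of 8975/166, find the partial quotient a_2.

11

8975 = 54·166 + 11, so a_0 = 54
166 = 15·11 + 1, so a_1 = 15
11 = 11·1 + 0, so a_2 = 11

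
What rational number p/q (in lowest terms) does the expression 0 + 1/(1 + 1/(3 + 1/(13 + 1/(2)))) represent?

83/110

a_0 = 0: 0/1
a_1 = 1: 1/1
a_2 = 3: 3/4
a_3 = 13: 40/53
a_4 = 2: 83/110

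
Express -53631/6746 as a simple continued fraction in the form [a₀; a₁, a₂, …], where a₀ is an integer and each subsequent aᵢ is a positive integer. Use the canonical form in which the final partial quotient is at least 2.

Apply division with remainder until the remainder is 0:
⌊-53631/6746⌋ = -8, remainder 337
⌊6746/337⌋ = 20, remainder 6
⌊337/6⌋ = 56, remainder 1
⌊6/1⌋ = 6, remainder 0

[-8; 20, 56, 6]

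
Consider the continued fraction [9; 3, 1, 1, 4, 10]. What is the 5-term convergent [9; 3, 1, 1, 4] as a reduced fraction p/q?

297/32

Starting at the tail and folding back:
Start with 4.
1 + 1/(4/1) = 1 + 1/4 = 5/4
1 + 1/(5/4) = 1 + 4/5 = 9/5
3 + 1/(9/5) = 3 + 5/9 = 32/9
9 + 1/(32/9) = 9 + 9/32 = 297/32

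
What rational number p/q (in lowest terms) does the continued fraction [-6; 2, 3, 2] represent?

-89/16

Start with 2.
3 + 1/(2/1) = 3 + 1/2 = 7/2
2 + 1/(7/2) = 2 + 2/7 = 16/7
-6 + 1/(16/7) = -6 + 7/16 = -89/16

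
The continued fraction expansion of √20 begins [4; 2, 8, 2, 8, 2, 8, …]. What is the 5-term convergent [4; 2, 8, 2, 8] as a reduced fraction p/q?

1364/305

Start with 8.
2 + 1/(8/1) = 2 + 1/8 = 17/8
8 + 1/(17/8) = 8 + 8/17 = 144/17
2 + 1/(144/17) = 2 + 17/144 = 305/144
4 + 1/(305/144) = 4 + 144/305 = 1364/305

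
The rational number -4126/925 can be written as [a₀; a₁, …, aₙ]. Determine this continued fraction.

-4126 = -5·925 + 499, so a_0 = -5
925 = 1·499 + 426, so a_1 = 1
499 = 1·426 + 73, so a_2 = 1
426 = 5·73 + 61, so a_3 = 5
73 = 1·61 + 12, so a_4 = 1
61 = 5·12 + 1, so a_5 = 5
12 = 12·1 + 0, so a_6 = 12

[-5; 1, 1, 5, 1, 5, 12]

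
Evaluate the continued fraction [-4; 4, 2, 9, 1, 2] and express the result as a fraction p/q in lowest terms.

a_0 = -4: -4/1
a_1 = 4: -15/4
a_2 = 2: -34/9
a_3 = 9: -321/85
a_4 = 1: -355/94
a_5 = 2: -1031/273

-1031/273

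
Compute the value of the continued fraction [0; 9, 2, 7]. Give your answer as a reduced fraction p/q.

Work from the innermost term outward:
Start with 7.
2 + 1/(7/1) = 2 + 1/7 = 15/7
9 + 1/(15/7) = 9 + 7/15 = 142/15
0 + 1/(142/15) = 0 + 15/142 = 15/142

15/142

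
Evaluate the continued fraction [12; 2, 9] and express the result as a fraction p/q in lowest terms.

237/19

a_0 = 12: 12/1
a_1 = 2: 25/2
a_2 = 9: 237/19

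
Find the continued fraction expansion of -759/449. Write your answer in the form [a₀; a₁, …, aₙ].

-759 ÷ 449 → quotient -2, remainder 139
449 ÷ 139 → quotient 3, remainder 32
139 ÷ 32 → quotient 4, remainder 11
32 ÷ 11 → quotient 2, remainder 10
11 ÷ 10 → quotient 1, remainder 1
10 ÷ 1 → quotient 10, remainder 0

[-2; 3, 4, 2, 1, 10]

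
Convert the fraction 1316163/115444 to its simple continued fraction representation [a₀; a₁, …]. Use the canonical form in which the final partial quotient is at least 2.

[11; 2, 2, 45, 7, 7, 10]

⌊1316163/115444⌋ = 11, remainder 46279
⌊115444/46279⌋ = 2, remainder 22886
⌊46279/22886⌋ = 2, remainder 507
⌊22886/507⌋ = 45, remainder 71
⌊507/71⌋ = 7, remainder 10
⌊71/10⌋ = 7, remainder 1
⌊10/1⌋ = 10, remainder 0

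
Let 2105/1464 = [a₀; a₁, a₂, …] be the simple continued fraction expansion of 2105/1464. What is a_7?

⌊2105/1464⌋ = 1, remainder 641
⌊1464/641⌋ = 2, remainder 182
⌊641/182⌋ = 3, remainder 95
⌊182/95⌋ = 1, remainder 87
⌊95/87⌋ = 1, remainder 8
⌊87/8⌋ = 10, remainder 7
⌊8/7⌋ = 1, remainder 1
⌊7/1⌋ = 7, remainder 0

7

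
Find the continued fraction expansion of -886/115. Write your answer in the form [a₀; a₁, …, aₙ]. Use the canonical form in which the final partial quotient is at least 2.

[-8; 3, 2, 1, 1, 1, 1, 2]

Apply division with remainder until the remainder is 0:
⌊-886/115⌋ = -8, remainder 34
⌊115/34⌋ = 3, remainder 13
⌊34/13⌋ = 2, remainder 8
⌊13/8⌋ = 1, remainder 5
⌊8/5⌋ = 1, remainder 3
⌊5/3⌋ = 1, remainder 2
⌊3/2⌋ = 1, remainder 1
⌊2/1⌋ = 2, remainder 0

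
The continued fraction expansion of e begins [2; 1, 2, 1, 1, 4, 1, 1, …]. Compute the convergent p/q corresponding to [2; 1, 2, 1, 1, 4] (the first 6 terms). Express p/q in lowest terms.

Start with 4.
1 + 1/(4/1) = 1 + 1/4 = 5/4
1 + 1/(5/4) = 1 + 4/5 = 9/5
2 + 1/(9/5) = 2 + 5/9 = 23/9
1 + 1/(23/9) = 1 + 9/23 = 32/23
2 + 1/(32/23) = 2 + 23/32 = 87/32

87/32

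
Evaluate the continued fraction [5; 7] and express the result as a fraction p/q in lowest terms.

36/7

a_0 = 5: 5/1
a_1 = 7: 36/7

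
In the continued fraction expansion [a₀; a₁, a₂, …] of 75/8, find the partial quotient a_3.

2

75 ÷ 8 → quotient 9, remainder 3
8 ÷ 3 → quotient 2, remainder 2
3 ÷ 2 → quotient 1, remainder 1
2 ÷ 1 → quotient 2, remainder 0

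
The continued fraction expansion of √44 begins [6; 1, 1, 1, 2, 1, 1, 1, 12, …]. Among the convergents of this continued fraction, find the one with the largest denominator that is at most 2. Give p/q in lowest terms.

13/2

List convergents until the denominator exceeds the bound:
a_0 = 6: 6/1  (≤ bound)
a_1 = 1: 7/1  (≤ bound)
a_2 = 1: 13/2  (≤ bound)
a_3 = 1: 20/3  (> 2, stop)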